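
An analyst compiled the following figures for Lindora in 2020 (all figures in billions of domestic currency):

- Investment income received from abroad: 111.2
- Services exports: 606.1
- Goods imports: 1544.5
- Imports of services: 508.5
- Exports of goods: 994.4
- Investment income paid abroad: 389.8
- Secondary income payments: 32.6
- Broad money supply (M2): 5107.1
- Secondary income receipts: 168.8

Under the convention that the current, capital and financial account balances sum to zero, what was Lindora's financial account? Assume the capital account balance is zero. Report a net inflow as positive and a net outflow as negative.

Goods balance = 994.4 - 1544.5 = -550.1
Services balance = 606.1 - 508.5 = 97.6
Trade balance (goods + services) = -550.1 + 97.6 = -452.5
Net primary income = 111.2 - 389.8 = -278.6
Net secondary income = 168.8 - 32.6 = 136.2
Current account = -452.5 + (-278.6) + 136.2 = -594.9
Financial account = -(-594.9) = 594.9

594.9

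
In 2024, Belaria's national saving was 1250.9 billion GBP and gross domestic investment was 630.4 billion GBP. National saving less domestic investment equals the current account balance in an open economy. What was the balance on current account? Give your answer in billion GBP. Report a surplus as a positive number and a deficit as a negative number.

620.5

CA = S - I = 1250.9 - 630.4 = 620.5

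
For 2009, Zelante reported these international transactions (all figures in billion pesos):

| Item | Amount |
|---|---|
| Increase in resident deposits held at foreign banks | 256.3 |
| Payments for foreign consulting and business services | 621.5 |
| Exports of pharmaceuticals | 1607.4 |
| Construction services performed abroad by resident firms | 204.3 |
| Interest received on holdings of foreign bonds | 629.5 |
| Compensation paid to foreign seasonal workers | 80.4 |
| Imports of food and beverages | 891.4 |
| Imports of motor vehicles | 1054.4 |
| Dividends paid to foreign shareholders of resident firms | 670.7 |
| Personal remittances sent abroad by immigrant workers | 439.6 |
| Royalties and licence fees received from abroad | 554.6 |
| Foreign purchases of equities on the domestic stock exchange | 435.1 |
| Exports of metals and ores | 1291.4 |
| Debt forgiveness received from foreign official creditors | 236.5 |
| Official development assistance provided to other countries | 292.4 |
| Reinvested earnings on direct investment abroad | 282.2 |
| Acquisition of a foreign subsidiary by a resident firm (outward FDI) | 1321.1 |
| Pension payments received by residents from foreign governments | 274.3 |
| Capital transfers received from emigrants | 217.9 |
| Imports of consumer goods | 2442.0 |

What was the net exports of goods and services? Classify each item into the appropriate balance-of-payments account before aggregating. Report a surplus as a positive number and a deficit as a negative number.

-1351.6

Goods: 1291.4 - 2442.0 - 1054.4 - 891.4 + 1607.4 = -1489.0
Services: 554.6 + 204.3 - 621.5 = 137.4
Trade balance = -1489.0 + 137.4 = -1351.6
(Excluded from the trade balance — financial account: increase in resident deposits held at foreign banks 256.3, foreign purchases of equities on the domestic stock exchange 435.1, acquisition of a foreign subsidiary by a resident firm (outward FDI) 1321.1; primary income: interest received on holdings of foreign bonds 629.5, compensation paid to foreign seasonal workers 80.4, dividends paid to foreign shareholders of resident firms 670.7, reinvested earnings on direct investment abroad 282.2; secondary income: personal remittances sent abroad by immigrant workers 439.6, official development assistance provided to other countries 292.4, pension payments received by residents from foreign governments 274.3; capital account: debt forgiveness received from foreign official creditors 236.5, capital transfers received from emigrants 217.9.)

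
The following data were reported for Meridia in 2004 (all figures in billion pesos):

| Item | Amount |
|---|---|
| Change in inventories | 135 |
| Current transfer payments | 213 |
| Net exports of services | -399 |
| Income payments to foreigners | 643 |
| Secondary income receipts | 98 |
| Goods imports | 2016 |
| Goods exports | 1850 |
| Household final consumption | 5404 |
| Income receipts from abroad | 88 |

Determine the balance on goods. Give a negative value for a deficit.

-166

Goods balance = 1850 - 2016 = -166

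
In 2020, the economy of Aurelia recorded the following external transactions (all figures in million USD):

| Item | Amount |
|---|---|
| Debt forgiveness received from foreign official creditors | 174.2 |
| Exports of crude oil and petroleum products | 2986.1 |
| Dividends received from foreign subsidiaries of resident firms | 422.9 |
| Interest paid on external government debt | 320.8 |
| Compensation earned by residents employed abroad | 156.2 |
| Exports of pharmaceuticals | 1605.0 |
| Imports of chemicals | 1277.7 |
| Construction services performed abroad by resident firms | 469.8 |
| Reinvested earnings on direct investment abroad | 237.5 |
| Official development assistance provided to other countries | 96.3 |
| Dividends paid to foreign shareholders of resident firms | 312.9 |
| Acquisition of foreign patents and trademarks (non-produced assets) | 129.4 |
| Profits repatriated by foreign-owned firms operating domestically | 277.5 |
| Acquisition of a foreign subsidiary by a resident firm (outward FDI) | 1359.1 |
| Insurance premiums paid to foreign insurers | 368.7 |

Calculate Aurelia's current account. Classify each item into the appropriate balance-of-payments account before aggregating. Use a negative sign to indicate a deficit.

Goods: 1605.0 - 1277.7 + 2986.1 = 3313.4
Services: 469.8 - 368.7 = 101.1
Primary income: 422.9 - 320.8 - 312.9 + 156.2 + 237.5 - 277.5 = -94.6
Secondary income: -96.3
Current account = 3313.4 + 101.1 + (-94.6) + (-96.3) = 3223.6
(Excluded from the current account — capital account: debt forgiveness received from foreign official creditors 174.2, acquisition of foreign patents and trademarks (non-produced assets) 129.4; financial account: acquisition of a foreign subsidiary by a resident firm (outward FDI) 1359.1.)

3223.6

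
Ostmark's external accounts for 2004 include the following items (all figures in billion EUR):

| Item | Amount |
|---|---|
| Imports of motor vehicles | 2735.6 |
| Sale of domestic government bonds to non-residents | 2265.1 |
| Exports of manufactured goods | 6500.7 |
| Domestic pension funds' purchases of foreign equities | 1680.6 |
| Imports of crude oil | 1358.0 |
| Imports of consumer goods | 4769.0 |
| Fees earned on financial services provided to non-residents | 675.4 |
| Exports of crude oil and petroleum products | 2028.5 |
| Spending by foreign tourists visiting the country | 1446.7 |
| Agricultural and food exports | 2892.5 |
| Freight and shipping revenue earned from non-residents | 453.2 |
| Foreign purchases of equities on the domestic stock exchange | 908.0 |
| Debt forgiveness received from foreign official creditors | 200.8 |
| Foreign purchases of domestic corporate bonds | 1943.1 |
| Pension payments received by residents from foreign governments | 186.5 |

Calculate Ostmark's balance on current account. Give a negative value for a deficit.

Goods: 2892.5 + 6500.7 - 1358.0 - 4769.0 + 2028.5 - 2735.6 = 2559.1
Services: 1446.7 + 675.4 + 453.2 = 2575.3
Secondary income: 186.5
Current account = 2559.1 + 2575.3 + 186.5 = 5320.9
(Excluded from the current account — financial account: sale of domestic government bonds to non-residents 2265.1, domestic pension funds' purchases of foreign equities 1680.6, foreign purchases of equities on the domestic stock exchange 908.0, foreign purchases of domestic corporate bonds 1943.1; capital account: debt forgiveness received from foreign official creditors 200.8.)

5320.9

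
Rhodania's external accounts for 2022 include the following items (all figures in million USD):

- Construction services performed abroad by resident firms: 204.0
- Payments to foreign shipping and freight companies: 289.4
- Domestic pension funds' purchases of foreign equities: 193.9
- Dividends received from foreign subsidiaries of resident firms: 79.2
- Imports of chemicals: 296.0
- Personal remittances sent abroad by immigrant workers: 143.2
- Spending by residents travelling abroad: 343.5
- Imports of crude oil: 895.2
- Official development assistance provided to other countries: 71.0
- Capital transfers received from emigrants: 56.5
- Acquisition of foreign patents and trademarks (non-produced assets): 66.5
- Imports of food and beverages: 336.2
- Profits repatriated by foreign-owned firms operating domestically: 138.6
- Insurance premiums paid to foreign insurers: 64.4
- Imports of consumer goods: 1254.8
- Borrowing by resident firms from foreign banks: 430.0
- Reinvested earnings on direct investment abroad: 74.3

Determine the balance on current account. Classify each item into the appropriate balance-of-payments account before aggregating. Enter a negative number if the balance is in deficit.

Goods: -336.2 - 296.0 - 1254.8 - 895.2 = -2782.2
Services: -343.5 + 204.0 - 289.4 - 64.4 = -493.3
Primary income: 79.2 - 138.6 + 74.3 = 14.9
Secondary income: -143.2 - 71.0 = -214.2
Current account = (-2782.2) + (-493.3) + 14.9 + (-214.2) = -3474.8
(Excluded from the current account — financial account: domestic pension funds' purchases of foreign equities 193.9, borrowing by resident firms from foreign banks 430.0; capital account: capital transfers received from emigrants 56.5, acquisition of foreign patents and trademarks (non-produced assets) 66.5.)

-3474.8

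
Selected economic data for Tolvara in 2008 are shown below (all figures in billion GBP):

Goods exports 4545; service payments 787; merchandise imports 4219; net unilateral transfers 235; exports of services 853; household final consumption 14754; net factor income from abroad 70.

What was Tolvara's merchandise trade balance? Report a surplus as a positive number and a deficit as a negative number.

Goods balance = 4545 - 4219 = 326

326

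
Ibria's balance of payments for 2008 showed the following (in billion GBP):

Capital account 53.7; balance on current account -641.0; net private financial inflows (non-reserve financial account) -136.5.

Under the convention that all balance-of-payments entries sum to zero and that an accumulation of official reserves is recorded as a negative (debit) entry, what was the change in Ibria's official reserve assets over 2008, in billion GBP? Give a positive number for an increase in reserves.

Official reserve transactions balance = -((-641.0) + 53.7 + (-136.5)) = 723.8
An accumulation of reserves is recorded as a debit (negative entry), so the change in the stock of reserves is the negative of that balance.
Change in official reserves = -(723.8) = -723.8

-723.8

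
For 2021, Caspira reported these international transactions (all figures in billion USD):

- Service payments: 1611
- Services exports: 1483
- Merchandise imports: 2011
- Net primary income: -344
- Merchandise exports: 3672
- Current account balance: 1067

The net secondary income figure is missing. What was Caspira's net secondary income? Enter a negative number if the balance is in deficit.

Current account = goods balance + services balance + net primary income + net secondary income
Sum of the known components = 1189
Net secondary income = CA - (known components) = 1067 - 1189 = -122

-122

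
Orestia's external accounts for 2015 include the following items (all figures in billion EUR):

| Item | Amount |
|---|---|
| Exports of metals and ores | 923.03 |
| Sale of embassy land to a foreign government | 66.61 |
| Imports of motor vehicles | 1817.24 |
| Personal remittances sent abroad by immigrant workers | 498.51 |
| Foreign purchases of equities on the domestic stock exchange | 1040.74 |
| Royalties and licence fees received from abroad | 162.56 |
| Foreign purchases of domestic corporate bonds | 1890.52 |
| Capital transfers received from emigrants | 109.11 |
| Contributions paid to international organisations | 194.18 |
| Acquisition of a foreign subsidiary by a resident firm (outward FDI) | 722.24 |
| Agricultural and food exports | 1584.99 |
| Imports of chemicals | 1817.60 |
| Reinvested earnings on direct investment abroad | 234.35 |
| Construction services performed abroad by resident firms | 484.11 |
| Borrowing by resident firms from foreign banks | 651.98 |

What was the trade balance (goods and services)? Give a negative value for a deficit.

-480.15

Goods: 1584.99 - 1817.60 + 923.03 - 1817.24 = -1126.82
Services: 484.11 + 162.56 = 646.67
Trade balance = -1126.82 + 646.67 = -480.15
(Excluded from the trade balance — capital account: sale of embassy land to a foreign government 66.61, capital transfers received from emigrants 109.11; secondary income: personal remittances sent abroad by immigrant workers 498.51, contributions paid to international organisations 194.18; financial account: foreign purchases of equities on the domestic stock exchange 1040.74, foreign purchases of domestic corporate bonds 1890.52, acquisition of a foreign subsidiary by a resident firm (outward FDI) 722.24, borrowing by resident firms from foreign banks 651.98; primary income: reinvested earnings on direct investment abroad 234.35.)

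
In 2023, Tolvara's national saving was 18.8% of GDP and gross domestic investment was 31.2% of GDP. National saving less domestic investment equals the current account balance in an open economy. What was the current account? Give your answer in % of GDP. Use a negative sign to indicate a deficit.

S - I = CA (net lending to the rest of the world).
CA = S - I = 18.8 - 31.2 = -12.4

-12.4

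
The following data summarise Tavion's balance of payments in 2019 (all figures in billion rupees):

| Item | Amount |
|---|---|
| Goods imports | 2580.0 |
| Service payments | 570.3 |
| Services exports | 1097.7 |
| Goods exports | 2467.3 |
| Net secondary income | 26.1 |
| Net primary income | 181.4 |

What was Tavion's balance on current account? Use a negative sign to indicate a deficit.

622.2

Goods balance = 2467.3 - 2580.0 = -112.7
Services balance = 1097.7 - 570.3 = 527.4
Trade balance (goods + services) = -112.7 + 527.4 = 414.7
Net primary income = 181.4
Net secondary income = 26.1
Current account = 414.7 + 181.4 + 26.1 = 622.2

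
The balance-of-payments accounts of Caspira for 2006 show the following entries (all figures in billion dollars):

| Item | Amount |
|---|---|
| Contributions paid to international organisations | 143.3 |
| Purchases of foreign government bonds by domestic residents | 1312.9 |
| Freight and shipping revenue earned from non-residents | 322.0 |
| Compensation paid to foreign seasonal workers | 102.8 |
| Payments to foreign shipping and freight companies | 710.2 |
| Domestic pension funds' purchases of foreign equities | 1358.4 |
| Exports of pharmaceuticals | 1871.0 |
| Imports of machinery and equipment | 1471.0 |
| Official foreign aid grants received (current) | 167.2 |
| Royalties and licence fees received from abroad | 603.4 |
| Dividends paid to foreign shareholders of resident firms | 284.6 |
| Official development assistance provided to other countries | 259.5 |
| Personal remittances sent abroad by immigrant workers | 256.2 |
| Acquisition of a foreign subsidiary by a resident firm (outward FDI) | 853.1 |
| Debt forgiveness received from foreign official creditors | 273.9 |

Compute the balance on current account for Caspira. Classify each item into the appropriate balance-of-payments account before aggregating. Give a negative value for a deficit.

-264.0

Goods: 1871.0 - 1471.0 = 400.0
Services: -710.2 + 603.4 + 322.0 = 215.2
Primary income: -102.8 - 284.6 = -387.4
Secondary income: 167.2 - 143.3 - 259.5 - 256.2 = -491.8
Current account = 400.0 + 215.2 + (-387.4) + (-491.8) = -264.0
(Excluded from the current account — financial account: purchases of foreign government bonds by domestic residents 1312.9, domestic pension funds' purchases of foreign equities 1358.4, acquisition of a foreign subsidiary by a resident firm (outward FDI) 853.1; capital account: debt forgiveness received from foreign official creditors 273.9.)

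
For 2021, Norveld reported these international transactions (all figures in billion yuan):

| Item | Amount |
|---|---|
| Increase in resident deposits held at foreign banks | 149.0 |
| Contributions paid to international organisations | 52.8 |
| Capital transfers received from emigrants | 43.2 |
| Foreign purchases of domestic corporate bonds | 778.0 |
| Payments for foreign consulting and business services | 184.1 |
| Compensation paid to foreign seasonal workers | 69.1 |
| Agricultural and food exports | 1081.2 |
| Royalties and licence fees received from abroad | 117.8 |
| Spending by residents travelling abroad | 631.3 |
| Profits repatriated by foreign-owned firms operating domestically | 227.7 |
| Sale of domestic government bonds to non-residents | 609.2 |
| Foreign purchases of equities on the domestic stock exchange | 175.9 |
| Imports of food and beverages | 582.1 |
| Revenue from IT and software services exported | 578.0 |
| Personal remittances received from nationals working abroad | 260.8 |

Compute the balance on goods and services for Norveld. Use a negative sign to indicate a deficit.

379.5

Goods: 1081.2 - 582.1 = 499.1
Services: -631.3 + 578.0 + 117.8 - 184.1 = -119.6
Trade balance = 499.1 + (-119.6) = 379.5
(Excluded from the trade balance — financial account: increase in resident deposits held at foreign banks 149.0, foreign purchases of domestic corporate bonds 778.0, sale of domestic government bonds to non-residents 609.2, foreign purchases of equities on the domestic stock exchange 175.9; secondary income: contributions paid to international organisations 52.8, personal remittances received from nationals working abroad 260.8; capital account: capital transfers received from emigrants 43.2; primary income: compensation paid to foreign seasonal workers 69.1, profits repatriated by foreign-owned firms operating domestically 227.7.)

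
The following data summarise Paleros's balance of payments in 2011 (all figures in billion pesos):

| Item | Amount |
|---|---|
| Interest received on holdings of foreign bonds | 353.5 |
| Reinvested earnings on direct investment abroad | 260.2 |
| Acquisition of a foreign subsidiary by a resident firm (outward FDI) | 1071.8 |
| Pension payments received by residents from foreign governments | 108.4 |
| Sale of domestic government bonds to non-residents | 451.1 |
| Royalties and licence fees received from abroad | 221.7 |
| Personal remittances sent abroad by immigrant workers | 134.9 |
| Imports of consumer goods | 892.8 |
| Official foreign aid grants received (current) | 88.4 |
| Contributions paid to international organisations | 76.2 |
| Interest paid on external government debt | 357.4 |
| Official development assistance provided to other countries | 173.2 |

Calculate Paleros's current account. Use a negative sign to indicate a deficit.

Goods: -892.8
Services: 221.7
Primary income: 353.5 + 260.2 - 357.4 = 256.3
Secondary income: -134.9 - 173.2 - 76.2 + 88.4 + 108.4 = -187.5
Current account = (-892.8) + 221.7 + 256.3 + (-187.5) = -602.3
(Excluded from the current account — financial account: acquisition of a foreign subsidiary by a resident firm (outward FDI) 1071.8, sale of domestic government bonds to non-residents 451.1.)

-602.3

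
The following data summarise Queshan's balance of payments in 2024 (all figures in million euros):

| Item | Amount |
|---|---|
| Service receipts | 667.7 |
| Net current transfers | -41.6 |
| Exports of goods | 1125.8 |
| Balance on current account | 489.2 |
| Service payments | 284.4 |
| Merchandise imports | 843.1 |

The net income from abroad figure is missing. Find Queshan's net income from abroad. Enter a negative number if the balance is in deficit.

Current account = goods balance + services balance + net primary income + net secondary income
Sum of the known components = 624.4
Net income from abroad = CA - (known components) = 489.2 - 624.4 = -135.2

-135.2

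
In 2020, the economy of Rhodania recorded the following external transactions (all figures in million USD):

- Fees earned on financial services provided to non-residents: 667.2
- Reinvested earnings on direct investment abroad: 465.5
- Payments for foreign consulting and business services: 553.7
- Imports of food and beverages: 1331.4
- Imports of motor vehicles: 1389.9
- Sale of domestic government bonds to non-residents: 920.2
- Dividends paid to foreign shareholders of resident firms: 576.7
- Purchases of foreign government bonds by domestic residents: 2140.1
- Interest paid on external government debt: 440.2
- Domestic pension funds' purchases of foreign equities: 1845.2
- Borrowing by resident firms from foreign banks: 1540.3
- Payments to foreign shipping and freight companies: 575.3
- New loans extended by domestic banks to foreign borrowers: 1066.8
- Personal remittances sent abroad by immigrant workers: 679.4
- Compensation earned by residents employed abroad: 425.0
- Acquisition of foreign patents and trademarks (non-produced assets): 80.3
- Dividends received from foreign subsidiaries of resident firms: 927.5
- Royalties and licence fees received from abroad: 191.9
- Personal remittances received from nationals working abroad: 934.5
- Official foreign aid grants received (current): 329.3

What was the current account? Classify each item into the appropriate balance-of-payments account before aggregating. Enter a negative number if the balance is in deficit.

Goods: -1389.9 - 1331.4 = -2721.3
Services: 191.9 - 553.7 + 667.2 - 575.3 = -269.9
Primary income: -576.7 + 927.5 + 425.0 + 465.5 - 440.2 = 801.1
Secondary income: 329.3 - 679.4 + 934.5 = 584.4
Current account = (-2721.3) + (-269.9) + 801.1 + 584.4 = -1605.7
(Excluded from the current account — financial account: sale of domestic government bonds to non-residents 920.2, purchases of foreign government bonds by domestic residents 2140.1, domestic pension funds' purchases of foreign equities 1845.2, borrowing by resident firms from foreign banks 1540.3, new loans extended by domestic banks to foreign borrowers 1066.8; capital account: acquisition of foreign patents and trademarks (non-produced assets) 80.3.)

-1605.7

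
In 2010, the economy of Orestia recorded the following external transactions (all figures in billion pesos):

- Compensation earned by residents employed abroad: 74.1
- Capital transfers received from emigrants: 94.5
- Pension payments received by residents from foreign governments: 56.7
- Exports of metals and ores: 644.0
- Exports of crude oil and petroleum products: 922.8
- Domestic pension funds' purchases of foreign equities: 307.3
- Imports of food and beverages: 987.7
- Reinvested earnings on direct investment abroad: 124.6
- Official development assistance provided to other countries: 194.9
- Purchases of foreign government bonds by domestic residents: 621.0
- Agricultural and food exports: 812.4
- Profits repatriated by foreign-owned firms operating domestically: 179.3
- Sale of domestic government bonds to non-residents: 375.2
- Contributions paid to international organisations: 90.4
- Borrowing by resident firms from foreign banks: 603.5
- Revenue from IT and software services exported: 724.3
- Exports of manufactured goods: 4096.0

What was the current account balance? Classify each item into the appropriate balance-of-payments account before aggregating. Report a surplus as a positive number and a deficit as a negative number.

Goods: -987.7 + 4096.0 + 922.8 + 812.4 + 644.0 = 5487.5
Services: 724.3
Primary income: 74.1 - 179.3 + 124.6 = 19.4
Secondary income: -90.4 - 194.9 + 56.7 = -228.6
Current account = 5487.5 + 724.3 + 19.4 + (-228.6) = 6002.6
(Excluded from the current account — capital account: capital transfers received from emigrants 94.5; financial account: domestic pension funds' purchases of foreign equities 307.3, purchases of foreign government bonds by domestic residents 621.0, sale of domestic government bonds to non-residents 375.2, borrowing by resident firms from foreign banks 603.5.)

6002.6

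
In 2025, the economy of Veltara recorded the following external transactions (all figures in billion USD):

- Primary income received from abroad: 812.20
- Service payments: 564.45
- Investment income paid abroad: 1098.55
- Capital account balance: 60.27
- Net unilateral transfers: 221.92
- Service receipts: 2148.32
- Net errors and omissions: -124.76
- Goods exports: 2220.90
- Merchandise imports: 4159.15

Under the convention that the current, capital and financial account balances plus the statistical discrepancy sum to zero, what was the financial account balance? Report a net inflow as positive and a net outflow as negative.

483.30

Goods balance = 2220.90 - 4159.15 = -1938.25
Services balance = 2148.32 - 564.45 = 1583.87
Trade balance (goods + services) = -1938.25 + 1583.87 = -354.38
Net primary income = 812.20 - 1098.55 = -286.35
Net secondary income = 221.92
Current account = -354.38 + (-286.35) + 221.92 = -418.81
Financial account = -(-418.81 + 60.27 + (-124.76)) = 483.30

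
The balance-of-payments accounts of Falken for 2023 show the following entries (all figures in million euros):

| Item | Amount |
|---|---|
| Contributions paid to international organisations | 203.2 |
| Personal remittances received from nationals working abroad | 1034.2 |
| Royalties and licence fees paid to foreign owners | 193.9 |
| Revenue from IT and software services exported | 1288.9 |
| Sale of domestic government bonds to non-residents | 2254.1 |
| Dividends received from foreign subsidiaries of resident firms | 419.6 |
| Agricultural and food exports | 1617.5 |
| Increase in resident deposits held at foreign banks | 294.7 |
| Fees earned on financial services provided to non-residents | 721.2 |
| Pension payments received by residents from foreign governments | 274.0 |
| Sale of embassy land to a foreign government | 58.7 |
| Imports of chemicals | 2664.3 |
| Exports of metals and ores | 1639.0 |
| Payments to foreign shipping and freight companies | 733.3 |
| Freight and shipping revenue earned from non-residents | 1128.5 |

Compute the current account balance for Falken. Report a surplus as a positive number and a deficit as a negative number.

4328.2

Goods: 1617.5 + 1639.0 - 2664.3 = 592.2
Services: -733.3 - 193.9 + 1128.5 + 1288.9 + 721.2 = 2211.4
Primary income: 419.6
Secondary income: 274.0 + 1034.2 - 203.2 = 1105.0
Current account = 592.2 + 2211.4 + 419.6 + 1105.0 = 4328.2
(Excluded from the current account — financial account: sale of domestic government bonds to non-residents 2254.1, increase in resident deposits held at foreign banks 294.7; capital account: sale of embassy land to a foreign government 58.7.)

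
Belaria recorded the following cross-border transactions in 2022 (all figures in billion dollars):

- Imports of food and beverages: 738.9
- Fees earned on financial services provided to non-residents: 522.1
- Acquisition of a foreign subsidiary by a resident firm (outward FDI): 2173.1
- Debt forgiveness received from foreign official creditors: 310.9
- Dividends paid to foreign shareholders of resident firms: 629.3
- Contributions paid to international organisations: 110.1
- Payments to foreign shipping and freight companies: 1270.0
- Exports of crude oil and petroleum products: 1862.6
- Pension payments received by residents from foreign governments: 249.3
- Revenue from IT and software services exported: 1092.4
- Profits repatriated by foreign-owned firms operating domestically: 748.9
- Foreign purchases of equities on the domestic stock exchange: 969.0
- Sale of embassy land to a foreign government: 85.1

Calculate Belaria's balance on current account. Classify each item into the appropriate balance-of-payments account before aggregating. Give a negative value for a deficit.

229.2

Goods: -738.9 + 1862.6 = 1123.7
Services: 1092.4 - 1270.0 + 522.1 = 344.5
Primary income: -748.9 - 629.3 = -1378.2
Secondary income: -110.1 + 249.3 = 139.2
Current account = 1123.7 + 344.5 + (-1378.2) + 139.2 = 229.2
(Excluded from the current account — financial account: acquisition of a foreign subsidiary by a resident firm (outward FDI) 2173.1, foreign purchases of equities on the domestic stock exchange 969.0; capital account: debt forgiveness received from foreign official creditors 310.9, sale of embassy land to a foreign government 85.1.)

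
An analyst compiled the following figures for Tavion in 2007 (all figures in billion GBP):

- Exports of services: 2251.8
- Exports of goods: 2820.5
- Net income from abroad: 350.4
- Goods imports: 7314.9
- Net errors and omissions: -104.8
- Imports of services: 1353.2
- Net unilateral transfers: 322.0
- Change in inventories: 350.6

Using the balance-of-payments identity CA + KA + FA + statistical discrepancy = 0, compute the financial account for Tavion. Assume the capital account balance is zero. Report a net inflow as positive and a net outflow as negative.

3028.2

Goods balance = 2820.5 - 7314.9 = -4494.4
Services balance = 2251.8 - 1353.2 = 898.6
Trade balance (goods + services) = -4494.4 + 898.6 = -3595.8
Net primary income = 350.4
Net secondary income = 322.0
Current account = -3595.8 + 350.4 + 322.0 = -2923.4
Financial account = -(-2923.4 + (-104.8)) = 3028.2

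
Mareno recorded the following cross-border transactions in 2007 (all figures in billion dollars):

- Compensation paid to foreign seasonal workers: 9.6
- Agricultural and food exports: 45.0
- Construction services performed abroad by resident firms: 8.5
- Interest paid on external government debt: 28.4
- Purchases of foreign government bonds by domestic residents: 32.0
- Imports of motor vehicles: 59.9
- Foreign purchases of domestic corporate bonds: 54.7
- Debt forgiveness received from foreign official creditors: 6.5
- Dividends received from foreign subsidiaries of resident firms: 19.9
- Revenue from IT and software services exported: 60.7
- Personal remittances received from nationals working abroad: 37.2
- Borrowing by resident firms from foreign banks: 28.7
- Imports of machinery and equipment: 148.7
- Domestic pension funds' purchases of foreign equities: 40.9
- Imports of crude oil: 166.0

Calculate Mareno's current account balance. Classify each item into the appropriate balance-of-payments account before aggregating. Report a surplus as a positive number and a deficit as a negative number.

Goods: -148.7 - 166.0 - 59.9 + 45.0 = -329.6
Services: 8.5 + 60.7 = 69.2
Primary income: -9.6 + 19.9 - 28.4 = -18.1
Secondary income: 37.2
Current account = (-329.6) + 69.2 + (-18.1) + 37.2 = -241.3
(Excluded from the current account — financial account: purchases of foreign government bonds by domestic residents 32.0, foreign purchases of domestic corporate bonds 54.7, borrowing by resident firms from foreign banks 28.7, domestic pension funds' purchases of foreign equities 40.9; capital account: debt forgiveness received from foreign official creditors 6.5.)

-241.3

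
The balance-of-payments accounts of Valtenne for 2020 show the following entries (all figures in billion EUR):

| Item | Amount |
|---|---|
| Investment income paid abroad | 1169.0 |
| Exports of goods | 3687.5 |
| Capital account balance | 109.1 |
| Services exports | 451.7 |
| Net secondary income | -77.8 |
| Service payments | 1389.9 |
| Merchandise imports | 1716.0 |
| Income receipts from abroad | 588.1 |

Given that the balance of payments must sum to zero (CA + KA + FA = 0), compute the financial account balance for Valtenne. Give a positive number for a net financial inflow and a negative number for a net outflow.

Goods balance = 3687.5 - 1716.0 = 1971.5
Services balance = 451.7 - 1389.9 = -938.2
Trade balance (goods + services) = 1971.5 + (-938.2) = 1033.3
Net primary income = 588.1 - 1169.0 = -580.9
Net secondary income = -77.8
Current account = 1033.3 + (-580.9) + (-77.8) = 374.6
Financial account = -(374.6 + 109.1) = -483.7

-483.7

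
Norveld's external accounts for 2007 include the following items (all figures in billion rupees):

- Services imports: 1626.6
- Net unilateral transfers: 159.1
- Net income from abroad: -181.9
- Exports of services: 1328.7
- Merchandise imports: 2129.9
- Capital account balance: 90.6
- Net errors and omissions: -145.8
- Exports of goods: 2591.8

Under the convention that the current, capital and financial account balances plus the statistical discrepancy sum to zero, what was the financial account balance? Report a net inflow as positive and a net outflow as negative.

Goods balance = 2591.8 - 2129.9 = 461.9
Services balance = 1328.7 - 1626.6 = -297.9
Trade balance (goods + services) = 461.9 + (-297.9) = 164.0
Net primary income = -181.9
Net secondary income = 159.1
Current account = 164.0 + (-181.9) + 159.1 = 141.2
Financial account = -(141.2 + 90.6 + (-145.8)) = -86.0

-86.0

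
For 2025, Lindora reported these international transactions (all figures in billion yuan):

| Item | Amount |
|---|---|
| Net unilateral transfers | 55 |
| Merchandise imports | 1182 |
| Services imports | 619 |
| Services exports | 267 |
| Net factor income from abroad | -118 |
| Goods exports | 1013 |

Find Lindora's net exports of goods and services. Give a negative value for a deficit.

Goods balance = 1013 - 1182 = -169
Services balance = 267 - 619 = -352
Trade balance (goods + services) = -169 + (-352) = -521

-521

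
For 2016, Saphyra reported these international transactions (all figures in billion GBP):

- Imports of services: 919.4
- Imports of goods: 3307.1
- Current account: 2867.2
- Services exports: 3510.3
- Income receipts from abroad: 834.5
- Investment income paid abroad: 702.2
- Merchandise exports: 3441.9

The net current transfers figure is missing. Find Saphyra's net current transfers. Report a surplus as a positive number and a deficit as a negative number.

9.2

Current account = goods balance + services balance + net primary income + net secondary income
Sum of the known components = 2858.0
Net current transfers = CA - (known components) = 2867.2 - 2858.0 = 9.2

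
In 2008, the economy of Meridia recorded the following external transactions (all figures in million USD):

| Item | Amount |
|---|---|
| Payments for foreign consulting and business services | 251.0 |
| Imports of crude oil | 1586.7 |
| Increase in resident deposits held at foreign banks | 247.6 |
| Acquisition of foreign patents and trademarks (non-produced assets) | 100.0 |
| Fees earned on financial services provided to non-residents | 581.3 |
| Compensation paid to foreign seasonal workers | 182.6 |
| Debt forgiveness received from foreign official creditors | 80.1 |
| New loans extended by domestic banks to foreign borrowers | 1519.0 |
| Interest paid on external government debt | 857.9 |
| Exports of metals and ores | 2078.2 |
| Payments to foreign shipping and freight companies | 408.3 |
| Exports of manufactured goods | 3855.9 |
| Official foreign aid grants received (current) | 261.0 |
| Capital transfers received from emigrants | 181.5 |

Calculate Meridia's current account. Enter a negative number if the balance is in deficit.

3489.9

Goods: 3855.9 + 2078.2 - 1586.7 = 4347.4
Services: -408.3 - 251.0 + 581.3 = -78.0
Primary income: -857.9 - 182.6 = -1040.5
Secondary income: 261.0
Current account = 4347.4 + (-78.0) + (-1040.5) + 261.0 = 3489.9
(Excluded from the current account — financial account: increase in resident deposits held at foreign banks 247.6, new loans extended by domestic banks to foreign borrowers 1519.0; capital account: acquisition of foreign patents and trademarks (non-produced assets) 100.0, debt forgiveness received from foreign official creditors 80.1, capital transfers received from emigrants 181.5.)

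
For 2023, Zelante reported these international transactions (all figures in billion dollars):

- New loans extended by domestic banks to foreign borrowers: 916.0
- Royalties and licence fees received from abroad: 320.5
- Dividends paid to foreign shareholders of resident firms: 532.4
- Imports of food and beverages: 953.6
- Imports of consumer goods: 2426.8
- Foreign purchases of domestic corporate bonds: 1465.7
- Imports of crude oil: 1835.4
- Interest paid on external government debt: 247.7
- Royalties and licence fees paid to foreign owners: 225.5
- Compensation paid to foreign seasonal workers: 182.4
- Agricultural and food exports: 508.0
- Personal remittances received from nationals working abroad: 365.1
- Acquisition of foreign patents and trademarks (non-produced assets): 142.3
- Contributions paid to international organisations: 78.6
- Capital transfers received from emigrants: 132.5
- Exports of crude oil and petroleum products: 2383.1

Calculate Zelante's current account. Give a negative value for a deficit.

Goods: -1835.4 - 2426.8 + 508.0 - 953.6 + 2383.1 = -2324.7
Services: -225.5 + 320.5 = 95.0
Primary income: -247.7 - 182.4 - 532.4 = -962.5
Secondary income: 365.1 - 78.6 = 286.5
Current account = (-2324.7) + 95.0 + (-962.5) + 286.5 = -2905.7
(Excluded from the current account — financial account: new loans extended by domestic banks to foreign borrowers 916.0, foreign purchases of domestic corporate bonds 1465.7; capital account: acquisition of foreign patents and trademarks (non-produced assets) 142.3, capital transfers received from emigrants 132.5.)

-2905.7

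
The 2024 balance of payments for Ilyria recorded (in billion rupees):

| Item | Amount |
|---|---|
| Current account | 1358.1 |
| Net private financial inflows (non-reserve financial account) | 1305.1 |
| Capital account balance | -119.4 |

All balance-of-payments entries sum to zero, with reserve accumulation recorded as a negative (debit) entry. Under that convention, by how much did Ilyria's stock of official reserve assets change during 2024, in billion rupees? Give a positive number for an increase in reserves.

Official reserve transactions balance = -(1358.1 + (-119.4) + 1305.1) = -2543.8
An accumulation of reserves is recorded as a debit (negative entry), so the change in the stock of reserves is the negative of that balance.
Change in official reserves = -(-2543.8) = 2543.8

2543.8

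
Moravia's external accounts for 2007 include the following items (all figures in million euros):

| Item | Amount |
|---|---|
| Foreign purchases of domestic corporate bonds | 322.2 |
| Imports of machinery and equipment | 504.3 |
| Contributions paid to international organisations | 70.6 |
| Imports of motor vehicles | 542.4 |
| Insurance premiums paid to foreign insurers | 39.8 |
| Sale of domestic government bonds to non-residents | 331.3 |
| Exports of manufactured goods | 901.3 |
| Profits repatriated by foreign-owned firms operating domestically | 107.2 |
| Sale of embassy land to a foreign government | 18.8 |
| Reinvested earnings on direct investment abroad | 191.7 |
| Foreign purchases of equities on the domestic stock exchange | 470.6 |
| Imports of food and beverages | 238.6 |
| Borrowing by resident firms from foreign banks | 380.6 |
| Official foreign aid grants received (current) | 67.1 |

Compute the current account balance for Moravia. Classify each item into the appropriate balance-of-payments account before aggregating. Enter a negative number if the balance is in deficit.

Goods: -542.4 - 504.3 + 901.3 - 238.6 = -384.0
Services: -39.8
Primary income: -107.2 + 191.7 = 84.5
Secondary income: -70.6 + 67.1 = -3.5
Current account = (-384.0) + (-39.8) + 84.5 + (-3.5) = -342.8
(Excluded from the current account — financial account: foreign purchases of domestic corporate bonds 322.2, sale of domestic government bonds to non-residents 331.3, foreign purchases of equities on the domestic stock exchange 470.6, borrowing by resident firms from foreign banks 380.6; capital account: sale of embassy land to a foreign government 18.8.)

-342.8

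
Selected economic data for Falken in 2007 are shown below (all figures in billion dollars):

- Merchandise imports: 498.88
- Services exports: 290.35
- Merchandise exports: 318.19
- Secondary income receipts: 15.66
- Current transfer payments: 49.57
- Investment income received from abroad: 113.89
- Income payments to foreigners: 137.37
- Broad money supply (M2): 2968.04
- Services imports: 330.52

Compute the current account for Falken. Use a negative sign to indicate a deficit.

-278.25

Goods balance = 318.19 - 498.88 = -180.69
Services balance = 290.35 - 330.52 = -40.17
Trade balance (goods + services) = -180.69 + (-40.17) = -220.86
Net primary income = 113.89 - 137.37 = -23.48
Net secondary income = 15.66 - 49.57 = -33.91
Current account = -220.86 + (-23.48) + (-33.91) = -278.25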